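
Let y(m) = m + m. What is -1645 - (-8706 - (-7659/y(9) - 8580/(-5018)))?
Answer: 2561963/386 ≈ 6637.2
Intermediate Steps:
y(m) = 2*m
-1645 - (-8706 - (-7659/y(9) - 8580/(-5018))) = -1645 - (-8706 - (-7659/(2*9) - 8580/(-5018))) = -1645 - (-8706 - (-7659/18 - 8580*(-1/5018))) = -1645 - (-8706 - (-7659*1/18 + 330/193)) = -1645 - (-8706 - (-851/2 + 330/193)) = -1645 - (-8706 - 1*(-163583/386)) = -1645 - (-8706 + 163583/386) = -1645 - 1*(-3196933/386) = -1645 + 3196933/386 = 2561963/386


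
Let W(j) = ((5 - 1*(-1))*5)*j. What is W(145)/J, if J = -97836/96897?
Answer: -70250325/16306 ≈ -4308.3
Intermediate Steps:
J = -32612/32299 (J = -97836*1/96897 = -32612/32299 ≈ -1.0097)
W(j) = 30*j (W(j) = ((5 + 1)*5)*j = (6*5)*j = 30*j)
W(145)/J = (30*145)/(-32612/32299) = 4350*(-32299/32612) = -70250325/16306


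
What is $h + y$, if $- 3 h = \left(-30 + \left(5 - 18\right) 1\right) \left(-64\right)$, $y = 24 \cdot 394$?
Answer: $\frac{25616}{3} \approx 8538.7$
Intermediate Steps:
$y = 9456$
$h = - \frac{2752}{3}$ ($h = - \frac{\left(-30 + \left(5 - 18\right) 1\right) \left(-64\right)}{3} = - \frac{\left(-30 - 13\right) \left(-64\right)}{3} = - \frac{\left(-43\right) \left(-64\right)}{3} = \left(- \frac{1}{3}\right) 2752 = - \frac{2752}{3} \approx -917.33$)
$h + y = - \frac{2752}{3} + 9456 = \frac{25616}{3}$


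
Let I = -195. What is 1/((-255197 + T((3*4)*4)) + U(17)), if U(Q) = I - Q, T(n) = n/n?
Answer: -1/255408 ≈ -3.9153e-6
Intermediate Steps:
T(n) = 1
U(Q) = -195 - Q
1/((-255197 + T((3*4)*4)) + U(17)) = 1/((-255197 + 1) + (-195 - 1*17)) = 1/(-255196 + (-195 - 17)) = 1/(-255196 - 212) = 1/(-255408) = -1/255408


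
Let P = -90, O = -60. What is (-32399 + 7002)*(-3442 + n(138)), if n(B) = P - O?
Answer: 88178384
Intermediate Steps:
n(B) = -30 (n(B) = -90 - 1*(-60) = -90 + 60 = -30)
(-32399 + 7002)*(-3442 + n(138)) = (-32399 + 7002)*(-3442 - 30) = -25397*(-3472) = 88178384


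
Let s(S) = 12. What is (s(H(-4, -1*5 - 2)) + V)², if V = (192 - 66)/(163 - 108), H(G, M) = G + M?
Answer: 617796/3025 ≈ 204.23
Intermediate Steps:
V = 126/55 ≈ 2.2909
(s(H(-4, -1*5 - 2)) + V)² = (12 + 126/55)² = (786/55)² = 617796/3025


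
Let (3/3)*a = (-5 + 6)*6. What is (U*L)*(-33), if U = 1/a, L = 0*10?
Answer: 0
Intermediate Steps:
L = 0
a = 6 (a = (-5 + 6)*6 = 1*6 = 6)
U = ⅙ (U = 1/6 = ⅙ ≈ 0.16667)
(U*L)*(-33) = ((⅙)*0)*(-33) = 0*(-33) = 0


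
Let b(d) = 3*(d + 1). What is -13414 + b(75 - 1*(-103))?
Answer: -12877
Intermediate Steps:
b(d) = 3 + 3*d (b(d) = 3*(1 + d) = 3 + 3*d)
-13414 + b(75 - 1*(-103)) = -13414 + (3 + 3*(75 - 1*(-103))) = -13414 + (3 + 3*(75 + 103)) = -13414 + (3 + 3*178) = -13414 + (3 + 534) = -13414 + 537 = -12877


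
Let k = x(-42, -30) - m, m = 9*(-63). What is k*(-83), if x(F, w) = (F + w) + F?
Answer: -37599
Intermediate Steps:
x(F, w) = w + 2*F
m = -567
k = 453 (k = (-30 + 2*(-42)) - 1*(-567) = (-30 - 84) + 567 = -114 + 567 = 453)
k*(-83) = 453*(-83) = -37599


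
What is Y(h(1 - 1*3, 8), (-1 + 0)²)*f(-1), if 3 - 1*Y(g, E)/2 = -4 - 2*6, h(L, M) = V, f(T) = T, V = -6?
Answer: -38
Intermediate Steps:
h(L, M) = -6
Y(g, E) = 38 (Y(g, E) = 6 - 2*(-4 - 2*6) = 6 - 2*(-4 - 12) = 6 - 2*(-16) = 6 + 32 = 38)
Y(h(1 - 1*3, 8), (-1 + 0)²)*f(-1) = 38*(-1) = -38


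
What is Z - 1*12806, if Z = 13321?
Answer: 515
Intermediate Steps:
Z - 1*12806 = 13321 - 1*12806 = 13321 - 12806 = 515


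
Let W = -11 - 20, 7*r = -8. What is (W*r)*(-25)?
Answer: -6200/7 ≈ -885.71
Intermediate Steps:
r = -8/7 (r = (1/7)*(-8) = -8/7 ≈ -1.1429)
W = -31
(W*r)*(-25) = -31*(-8/7)*(-25) = (248/7)*(-25) = -6200/7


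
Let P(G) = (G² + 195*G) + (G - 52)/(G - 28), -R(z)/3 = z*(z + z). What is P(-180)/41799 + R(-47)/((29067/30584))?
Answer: -146845704485507/10529753286 ≈ -13946.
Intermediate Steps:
R(z) = -6*z² (R(z) = -3*z*(z + z) = -3*z*2*z = -6*z²)
P(G) = G² + 195*G + (-52 + G)/(-28 + G) (P(G) = (G² + 195*G) + (-52 + G)/(-28 + G) = G² + 195*G + (-52 + G)/(-28 + G))
P(-180)/41799 + R(-47)/((29067/30584)) = ((-52 + (-180)³ - 5459*(-180) + 167*(-180)²)/(-28 - 180))/41799 + (-6*(-47)²)/((29067/30584)) = ((-52 - 5832000 + 982620 + 167*32400)/(-208))*(1/41799) + (-6*2209)/((29067*(1/30584))) = -(-52 - 5832000 + 982620 + 5410800)/208*(1/41799) - 13254/29067/30584 = -1/208*561368*(1/41799) - 13254*30584/29067 = -70171/26*1/41799 - 135120112/9689 = -70171/1086774 - 135120112/9689 = -146845704485507/10529753286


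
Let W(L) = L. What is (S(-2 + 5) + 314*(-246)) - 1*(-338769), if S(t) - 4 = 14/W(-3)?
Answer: 784573/3 ≈ 2.6152e+5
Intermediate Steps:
S(t) = -⅔ (S(t) = 4 + 14/(-3) = 4 + 14*(-⅓) = 4 - 14/3 = -⅔)
(S(-2 + 5) + 314*(-246)) - 1*(-338769) = (-⅔ + 314*(-246)) - 1*(-338769) = (-⅔ - 77244) + 338769 = -231734/3 + 338769 = 784573/3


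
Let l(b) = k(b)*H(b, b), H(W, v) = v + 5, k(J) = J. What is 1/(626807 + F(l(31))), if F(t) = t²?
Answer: 1/1872263 ≈ 5.3411e-7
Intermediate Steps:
H(W, v) = 5 + v
l(b) = b*(5 + b)
1/(626807 + F(l(31))) = 1/(626807 + (31*(5 + 31))²) = 1/(626807 + (31*36)²) = 1/(626807 + 1116²) = 1/(626807 + 1245456) = 1/1872263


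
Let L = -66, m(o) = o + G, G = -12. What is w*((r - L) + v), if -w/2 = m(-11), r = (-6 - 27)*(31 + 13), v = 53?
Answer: -61318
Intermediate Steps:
m(o) = -12 + o (m(o) = o - 12 = -12 + o)
r = -1452 (r = -33*44 = -1452)
w = 46 (w = -2*(-12 - 11) = -2*(-23) = 46)
w*((r - L) + v) = 46*((-1452 - 1*(-66)) + 53) = 46*((-1452 + 66) + 53) = 46*(-1386 + 53) = 46*(-1333) = -61318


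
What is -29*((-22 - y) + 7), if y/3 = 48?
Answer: 4611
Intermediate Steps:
y = 144 (y = 3*48 = 144)
-29*((-22 - y) + 7) = -29*((-22 - 1*144) + 7) = -29*((-22 - 144) + 7) = -29*(-166 + 7) = -29*(-159) = 4611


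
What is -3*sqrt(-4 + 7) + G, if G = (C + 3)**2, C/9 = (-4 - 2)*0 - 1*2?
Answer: 225 - 3*sqrt(3) ≈ 219.80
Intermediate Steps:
C = -18 (C = 9*((-4 - 2)*0 - 1*2) = 9*(-6*0 - 2) = 9*(0 - 2) = 9*(-2) = -18)
G = 225 (G = (-18 + 3)**2 = (-15)**2 = 225)
-3*sqrt(-4 + 7) + G = -3*sqrt(-4 + 7) + 225 = -3*sqrt(3) + 225 = 225 - 3*sqrt(3)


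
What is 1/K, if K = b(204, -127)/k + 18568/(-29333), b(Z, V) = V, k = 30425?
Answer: -892456525/568656691 ≈ -1.5694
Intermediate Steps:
K = -568656691/892456525 (K = -127/30425 + 18568/(-29333) = -127*1/30425 + 18568*(-1/29333) = -127/30425 - 18568/29333 = -568656691/892456525 ≈ -0.63718)
1/K = 1/(-568656691/892456525) = -892456525/568656691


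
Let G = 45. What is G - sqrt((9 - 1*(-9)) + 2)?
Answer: 45 - 2*sqrt(5) ≈ 40.528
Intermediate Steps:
G - sqrt((9 - 1*(-9)) + 2) = 45 - sqrt((9 - 1*(-9)) + 2) = 45 - sqrt((9 + 9) + 2) = 45 - sqrt(18 + 2) = 45 - sqrt(20) = 45 - 2*sqrt(5)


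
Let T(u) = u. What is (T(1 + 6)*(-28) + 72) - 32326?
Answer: -32450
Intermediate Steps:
(T(1 + 6)*(-28) + 72) - 32326 = ((1 + 6)*(-28) + 72) - 32326 = (7*(-28) + 72) - 32326 = (-196 + 72) - 32326 = -124 - 32326 = -32450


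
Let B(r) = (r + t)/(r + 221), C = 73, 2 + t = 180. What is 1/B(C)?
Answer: 294/251 ≈ 1.1713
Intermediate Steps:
t = 178 (t = -2 + 180 = 178)
B(r) = (178 + r)/(221 + r) (B(r) = (r + 178)/(r + 221) = (178 + r)/(221 + r))
1/B(C) = 1/((178 + 73)/(221 + 73)) = 1/(251/294) = 294/251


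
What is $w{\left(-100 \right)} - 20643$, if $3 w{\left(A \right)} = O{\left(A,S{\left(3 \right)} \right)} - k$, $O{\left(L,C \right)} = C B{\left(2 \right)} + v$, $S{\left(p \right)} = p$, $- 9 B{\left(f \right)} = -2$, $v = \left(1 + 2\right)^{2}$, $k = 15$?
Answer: $- \frac{185803}{9} \approx -20645.0$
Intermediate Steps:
$v = 9$ ($v = 3^{2} = 9$)
$B{\left(f \right)} = \frac{2}{9}$ ($B{\left(f \right)} = \left(- \frac{1}{9}\right) \left(-2\right) = \frac{2}{9}$)
$O{\left(L,C \right)} = 9 + \frac{2 C}{9}$ ($O{\left(L,C \right)} = C \frac{2}{9} + 9 = \frac{2 C}{9} + 9 = 9 + \frac{2 C}{9}$)
$w{\left(A \right)} = - \frac{16}{9}$ ($w{\left(A \right)} = \frac{\left(9 + \frac{2}{9} \cdot 3\right) - 15}{3} = \frac{\left(9 + \frac{2}{3}\right) - 15}{3} = \frac{\frac{29}{3} - 15}{3} = \frac{1}{3} \left(- \frac{16}{3}\right) = - \frac{16}{9}$)
$w{\left(-100 \right)} - 20643 = - \frac{16}{9} - 20643 = - \frac{185803}{9}$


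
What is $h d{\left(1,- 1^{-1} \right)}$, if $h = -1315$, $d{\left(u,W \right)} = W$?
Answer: $1315$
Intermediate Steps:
$h d{\left(1,- 1^{-1} \right)} = - 1315 \left(- 1^{-1}\right) = - 1315 \left(\left(-1\right) 1\right) = \left(-1315\right) \left(-1\right) = 1315$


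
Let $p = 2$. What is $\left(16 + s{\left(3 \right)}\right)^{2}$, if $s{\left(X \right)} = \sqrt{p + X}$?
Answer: $\left(16 + \sqrt{5}\right)^{2} \approx 332.55$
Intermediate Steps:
$s{\left(X \right)} = \sqrt{2 + X}$
$\left(16 + s{\left(3 \right)}\right)^{2} = \left(16 + \sqrt{2 + 3}\right)^{2} = \left(16 + \sqrt{5}\right)^{2}$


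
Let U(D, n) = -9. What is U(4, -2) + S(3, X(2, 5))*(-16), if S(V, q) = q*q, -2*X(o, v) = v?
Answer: -109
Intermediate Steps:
X(o, v) = -v/2
S(V, q) = q²
U(4, -2) + S(3, X(2, 5))*(-16) = -9 + (-½*5)²*(-16) = -9 + (-5/2)²*(-16) = -9 + (25/4)*(-16) = -9 - 100 = -109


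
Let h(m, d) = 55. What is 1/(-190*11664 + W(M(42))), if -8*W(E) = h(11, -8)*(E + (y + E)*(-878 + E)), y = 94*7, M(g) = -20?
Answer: 1/1722830 ≈ 5.8044e-7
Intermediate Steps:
y = 658
W(E) = -55*E/8 - 55*(-878 + E)*(658 + E)/8 (W(E) = -55*(E + (658 + E)*(-878 + E))/8 = -55*(E + (-878 + E)*(658 + E))/8 = -(55*E + 55*(-878 + E)*(658 + E))/8 = -55*E/8 - 55*(-878 + E)*(658 + E)/8)
1/(-190*11664 + W(M(42))) = 1/(-190*11664 + (7943705/2 - 55/8*(-20)² + (12045/8)*(-20))) = 1/(-2216160 + (7943705/2 - 55/8*400 - 60225/2)) = 1/(-2216160 + (7943705/2 - 2750 - 60225/2)) = 1/(-2216160 + 3938990) = 1/1722830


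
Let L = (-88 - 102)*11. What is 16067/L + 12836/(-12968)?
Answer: -14699006/1693945 ≈ -8.6774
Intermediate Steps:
L = -2090 (L = -190*11 = -2090)
16067/L + 12836/(-12968) = 16067/(-2090) + 12836/(-12968) = 16067*(-1/2090) + 12836*(-1/12968) = -16067/2090 - 3209/3242 = -14699006/1693945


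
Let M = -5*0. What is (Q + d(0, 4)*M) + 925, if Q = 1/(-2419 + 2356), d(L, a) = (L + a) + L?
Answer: 58274/63 ≈ 924.98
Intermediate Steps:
d(L, a) = a + 2*L
M = 0
Q = -1/63 (Q = 1/(-63) = -1/63 ≈ -0.015873)
(Q + d(0, 4)*M) + 925 = (-1/63 + (4 + 2*0)*0) + 925 = (-1/63 + (4 + 0)*0) + 925 = (-1/63 + 4*0) + 925 = (-1/63 + 0) + 925 = -1/63 + 925 = 58274/63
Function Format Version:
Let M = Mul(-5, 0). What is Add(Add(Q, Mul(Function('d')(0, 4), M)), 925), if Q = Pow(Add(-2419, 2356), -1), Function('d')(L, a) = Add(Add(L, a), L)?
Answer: Rational(58274, 63) ≈ 924.98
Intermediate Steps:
Function('d')(L, a) = Add(a, Mul(2, L))
M = 0
Q = Rational(-1, 63) (Q = Pow(-63, -1) = Rational(-1, 63) ≈ -0.015873)
Add(Add(Q, Mul(Function('d')(0, 4), M)), 925) = Add(Add(Rational(-1, 63), Mul(Add(4, Mul(2, 0)), 0)), 925) = Add(Add(Rational(-1, 63), Mul(Add(4, 0), 0)), 925) = Add(Add(Rational(-1, 63), Mul(4, 0)), 925) = Add(Add(Rational(-1, 63), 0), 925) = Add(Rational(-1, 63), 925) = Rational(58274, 63)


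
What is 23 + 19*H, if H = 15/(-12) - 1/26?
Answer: -77/52 ≈ -1.4808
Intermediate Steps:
H = -67/52 (H = 15*(-1/12) - 1*1/26 = -5/4 - 1/26 = -67/52 ≈ -1.2885)
23 + 19*H = 23 + 19*(-67/52) = 23 - 1273/52 = -77/52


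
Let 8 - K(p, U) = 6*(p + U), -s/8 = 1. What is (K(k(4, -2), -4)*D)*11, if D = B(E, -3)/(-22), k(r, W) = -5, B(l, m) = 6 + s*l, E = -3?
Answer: -930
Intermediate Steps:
s = -8 (s = -8*1 = -8)
B(l, m) = 6 - 8*l
D = -15/11 (D = (6 - 8*(-3))/(-22) = (6 + 24)*(-1/22) = 30*(-1/22) = -15/11 ≈ -1.3636)
K(p, U) = 8 - 6*U - 6*p (K(p, U) = 8 - 6*(p + U) = 8 - 6*(U + p) = 8 - (6*U + 6*p) = 8 + (-6*U - 6*p) = 8 - 6*U - 6*p)
(K(k(4, -2), -4)*D)*11 = ((8 - 6*(-4) - 6*(-5))*(-15/11))*11 = ((8 + 24 + 30)*(-15/11))*11 = (62*(-15/11))*11 = -930/11*11 = -930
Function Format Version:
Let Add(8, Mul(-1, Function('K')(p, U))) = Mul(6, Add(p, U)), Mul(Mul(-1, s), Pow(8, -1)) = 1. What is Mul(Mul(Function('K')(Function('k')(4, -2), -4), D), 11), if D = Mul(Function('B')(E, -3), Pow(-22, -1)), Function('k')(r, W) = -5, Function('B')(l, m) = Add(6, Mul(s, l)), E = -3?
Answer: -930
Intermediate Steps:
s = -8 (s = Mul(-8, 1) = -8)
Function('B')(l, m) = Add(6, Mul(-8, l))
D = Rational(-15, 11) (D = Mul(Add(6, Mul(-8, -3)), Pow(-22, -1)) = Mul(Add(6, 24), Rational(-1, 22)) = Mul(30, Rational(-1, 22)) = Rational(-15, 11) ≈ -1.3636)
Function('K')(p, U) = Add(8, Mul(-6, U), Mul(-6, p)) (Function('K')(p, U) = Add(8, Mul(-1, Mul(6, Add(p, U)))) = Add(8, Mul(-1, Mul(6, Add(U, p)))) = Add(8, Mul(-1, Add(Mul(6, U), Mul(6, p)))) = Add(8, Add(Mul(-6, U), Mul(-6, p))) = Add(8, Mul(-6, U), Mul(-6, p)))
Mul(Mul(Function('K')(Function('k')(4, -2), -4), D), 11) = Mul(Mul(Add(8, Mul(-6, -4), Mul(-6, -5)), Rational(-15, 11)), 11) = Mul(Mul(Add(8, 24, 30), Rational(-15, 11)), 11) = Mul(Mul(62, Rational(-15, 11)), 11) = Mul(Rational(-930, 11), 11) = -930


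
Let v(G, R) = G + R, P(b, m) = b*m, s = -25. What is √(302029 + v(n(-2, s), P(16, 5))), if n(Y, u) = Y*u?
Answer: √302159 ≈ 549.69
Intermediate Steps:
√(302029 + v(n(-2, s), P(16, 5))) = √(302029 + (-2*(-25) + 16*5)) = √(302029 + (50 + 80)) = √(302029 + 130) = √302159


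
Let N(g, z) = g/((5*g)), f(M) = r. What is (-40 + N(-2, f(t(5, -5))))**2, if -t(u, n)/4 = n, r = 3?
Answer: 39601/25 ≈ 1584.0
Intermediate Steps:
t(u, n) = -4*n
f(M) = 3
N(g, z) = 1/5 (N(g, z) = g*(1/(5*g)) = 1/5)
(-40 + N(-2, f(t(5, -5))))**2 = (-40 + 1/5)**2 = (-199/5)**2 = 39601/25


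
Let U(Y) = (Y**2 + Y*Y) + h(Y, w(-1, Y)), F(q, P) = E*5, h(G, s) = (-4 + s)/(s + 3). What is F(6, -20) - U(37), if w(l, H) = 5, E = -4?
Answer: -22065/8 ≈ -2758.1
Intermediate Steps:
h(G, s) = (-4 + s)/(3 + s)
F(q, P) = -20 (F(q, P) = -4*5 = -20)
U(Y) = 1/8 + 2*Y**2 (U(Y) = (Y**2 + Y*Y) + (-4 + 5)/(3 + 5) = (Y**2 + Y**2) + 1/8 = 2*Y**2 + (1/8)*1 = 2*Y**2 + 1/8 = 1/8 + 2*Y**2)
F(6, -20) - U(37) = -20 - (1/8 + 2*37**2) = -20 - (1/8 + 2*1369) = -20 - (1/8 + 2738) = -20 - 1*21905/8 = -20 - 21905/8 = -22065/8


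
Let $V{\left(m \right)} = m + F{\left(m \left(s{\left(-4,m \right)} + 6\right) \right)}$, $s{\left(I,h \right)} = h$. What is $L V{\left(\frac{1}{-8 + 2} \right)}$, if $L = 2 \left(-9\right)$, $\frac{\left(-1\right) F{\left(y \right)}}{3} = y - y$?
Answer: $3$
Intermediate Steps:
$F{\left(y \right)} = 0$ ($F{\left(y \right)} = - 3 \left(y - y\right) = \left(-3\right) 0 = 0$)
$V{\left(m \right)} = m$ ($V{\left(m \right)} = m + 0 = m$)
$L = -18$
$L V{\left(\frac{1}{-8 + 2} \right)} = - \frac{18}{-8 + 2} = - \frac{18}{-6} = \left(-18\right) \left(- \frac{1}{6}\right) = 3$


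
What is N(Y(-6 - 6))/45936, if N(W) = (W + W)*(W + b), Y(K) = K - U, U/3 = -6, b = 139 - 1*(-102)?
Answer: 247/3828 ≈ 0.064525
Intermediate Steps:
b = 241 (b = 139 + 102 = 241)
U = -18 (U = 3*(-6) = -18)
Y(K) = 18 + K (Y(K) = K - 1*(-18) = K + 18 = 18 + K)
N(W) = 2*W*(241 + W) (N(W) = (W + W)*(W + 241) = (2*W)*(241 + W) = 2*W*(241 + W))
N(Y(-6 - 6))/45936 = (2*(18 + (-6 - 6))*(241 + (18 + (-6 - 6))))/45936 = (2*(18 - 12)*(241 + (18 - 12)))*(1/45936) = (2*6*(241 + 6))*(1/45936) = (2*6*247)*(1/45936) = 2964*(1/45936) = 247/3828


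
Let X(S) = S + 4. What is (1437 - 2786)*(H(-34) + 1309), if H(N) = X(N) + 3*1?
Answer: -1729418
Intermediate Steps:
X(S) = 4 + S
H(N) = 7 + N (H(N) = (4 + N) + 3*1 = (4 + N) + 3 = 7 + N)
(1437 - 2786)*(H(-34) + 1309) = (1437 - 2786)*((7 - 34) + 1309) = -1349*(-27 + 1309) = -1349*1282 = -1729418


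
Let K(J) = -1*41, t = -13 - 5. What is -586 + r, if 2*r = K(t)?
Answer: -1213/2 ≈ -606.50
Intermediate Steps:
t = -18
K(J) = -41
r = -41/2 (r = (½)*(-41) = -41/2 ≈ -20.500)
-586 + r = -586 - 41/2 = -1213/2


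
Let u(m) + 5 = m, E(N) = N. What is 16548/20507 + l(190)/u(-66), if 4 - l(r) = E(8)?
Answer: 1256936/1455997 ≈ 0.86328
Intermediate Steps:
u(m) = -5 + m
l(r) = -4 (l(r) = 4 - 1*8 = 4 - 8 = -4)
16548/20507 + l(190)/u(-66) = 16548/20507 - 4/(-5 - 66) = 16548*(1/20507) - 4/(-71) = 16548/20507 - 4*(-1/71) = 16548/20507 + 4/71 = 1256936/1455997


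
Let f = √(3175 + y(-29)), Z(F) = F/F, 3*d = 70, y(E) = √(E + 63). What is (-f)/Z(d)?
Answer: -√(3175 + √34) ≈ -56.399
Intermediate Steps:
y(E) = √(63 + E)
d = 70/3 (d = (⅓)*70 = 70/3 ≈ 23.333)
Z(F) = 1
f = √(3175 + √34) (f = √(3175 + √(63 - 29)) = √(3175 + √34) ≈ 56.399)
(-f)/Z(d) = -√(3175 + √34)/1 = -√(3175 + √34)*1 = -√(3175 + √34)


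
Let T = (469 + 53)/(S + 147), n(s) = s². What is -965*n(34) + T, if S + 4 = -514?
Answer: -413865862/371 ≈ -1.1155e+6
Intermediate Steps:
S = -518 (S = -4 - 514 = -518)
T = -522/371 (T = (469 + 53)/(-518 + 147) = 522/(-371) = 522*(-1/371) = -522/371 ≈ -1.4070)
-965*n(34) + T = -965*34² - 522/371 = -965*1156 - 522/371 = -1115540 - 522/371 = -413865862/371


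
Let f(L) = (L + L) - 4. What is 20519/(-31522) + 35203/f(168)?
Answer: 551428329/5232652 ≈ 105.38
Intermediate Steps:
f(L) = -4 + 2*L (f(L) = 2*L - 4 = -4 + 2*L)
20519/(-31522) + 35203/f(168) = 20519/(-31522) + 35203/(-4 + 2*168) = 20519*(-1/31522) + 35203/(-4 + 336) = -20519/31522 + 35203/332 = 551428329/5232652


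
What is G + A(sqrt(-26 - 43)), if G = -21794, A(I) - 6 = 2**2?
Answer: -21784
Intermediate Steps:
A(I) = 10 (A(I) = 6 + 2**2 = 6 + 4 = 10)
G + A(sqrt(-26 - 43)) = -21794 + 10 = -21784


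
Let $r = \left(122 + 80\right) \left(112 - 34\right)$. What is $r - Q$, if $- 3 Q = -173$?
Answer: $\frac{47095}{3} \approx 15698.0$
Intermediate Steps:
$Q = \frac{173}{3}$ ($Q = \left(- \frac{1}{3}\right) \left(-173\right) = \frac{173}{3} \approx 57.667$)
$r = 15756$ ($r = 202 \cdot 78 = 15756$)
$r - Q = 15756 - \frac{173}{3} = \frac{47095}{3}$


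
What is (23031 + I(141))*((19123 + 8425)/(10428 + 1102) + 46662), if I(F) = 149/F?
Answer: 174729698578816/162573 ≈ 1.0748e+9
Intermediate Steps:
(23031 + I(141))*((19123 + 8425)/(10428 + 1102) + 46662) = (23031 + 149/141)*((19123 + 8425)/(10428 + 1102) + 46662) = (23031 + 149*(1/141))*(27548/11530 + 46662) = (23031 + 149/141)*(27548*(1/11530) + 46662) = 3247520*(13774/5765 + 46662)/141 = (3247520/141)*(269020204/5765) = 174729698578816/162573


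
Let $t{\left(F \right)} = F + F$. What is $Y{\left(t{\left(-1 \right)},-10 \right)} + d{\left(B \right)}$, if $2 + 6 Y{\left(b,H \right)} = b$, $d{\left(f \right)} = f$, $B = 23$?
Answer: $\frac{67}{3} \approx 22.333$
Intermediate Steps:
$t{\left(F \right)} = 2 F$
$Y{\left(b,H \right)} = - \frac{1}{3} + \frac{b}{6}$
$Y{\left(t{\left(-1 \right)},-10 \right)} + d{\left(B \right)} = \left(- \frac{1}{3} + \frac{2 \left(-1\right)}{6}\right) + 23 = \left(- \frac{1}{3} + \frac{1}{6} \left(-2\right)\right) + 23 = \left(- \frac{1}{3} - \frac{1}{3}\right) + 23 = - \frac{2}{3} + 23 = \frac{67}{3}$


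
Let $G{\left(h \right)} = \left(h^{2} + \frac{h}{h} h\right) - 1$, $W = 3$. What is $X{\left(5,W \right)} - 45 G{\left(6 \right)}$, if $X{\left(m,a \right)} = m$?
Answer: $-1840$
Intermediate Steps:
$G{\left(h \right)} = -1 + h + h^{2}$ ($G{\left(h \right)} = \left(h^{2} + 1 h\right) - 1 = \left(h^{2} + h\right) - 1 = \left(h + h^{2}\right) - 1 = -1 + h + h^{2}$)
$X{\left(5,W \right)} - 45 G{\left(6 \right)} = 5 - 45 \left(-1 + 6 + 6^{2}\right) = 5 - 45 \left(-1 + 6 + 36\right) = 5 - 1845 = -1840$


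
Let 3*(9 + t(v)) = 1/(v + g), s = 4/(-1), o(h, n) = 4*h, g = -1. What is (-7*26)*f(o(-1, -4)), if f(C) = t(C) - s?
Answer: 13832/15 ≈ 922.13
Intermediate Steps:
s = -4 (s = 4*(-1) = -4)
t(v) = -9 + 1/(3*(-1 + v)) (t(v) = -9 + 1/(3*(v - 1)) = -9 + 1/(3*(-1 + v)))
f(C) = 4 + (28 - 27*C)/(3*(-1 + C)) (f(C) = (28 - 27*C)/(3*(-1 + C)) - 1*(-4) = (28 - 27*C)/(3*(-1 + C)) + 4 = 4 + (28 - 27*C)/(3*(-1 + C)))
(-7*26)*f(o(-1, -4)) = (-7*26)*((16 - 60*(-1))/(3*(-1 + 4*(-1)))) = -182*(16 - 15*(-4))/(3*(-1 - 4)) = -182*(16 + 60)/(3*(-5)) = -182*(-1)*76/(3*5) = -182*(-76/15) = 13832/15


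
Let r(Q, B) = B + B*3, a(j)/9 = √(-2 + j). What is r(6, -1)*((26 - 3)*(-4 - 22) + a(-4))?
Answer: 2392 - 36*I*√6 ≈ 2392.0 - 88.182*I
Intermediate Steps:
a(j) = 9*√(-2 + j)
r(Q, B) = 4*B (r(Q, B) = B + 3*B = 4*B)
r(6, -1)*((26 - 3)*(-4 - 22) + a(-4)) = (4*(-1))*((26 - 3)*(-4 - 22) + 9*√(-2 - 4)) = -4*(23*(-26) + 9*√(-6)) = -4*(-598 + 9*(I*√6)) = -4*(-598 + 9*I*√6) = 2392 - 36*I*√6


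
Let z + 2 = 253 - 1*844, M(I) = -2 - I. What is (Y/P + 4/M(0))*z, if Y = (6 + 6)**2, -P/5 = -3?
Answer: -22534/5 ≈ -4506.8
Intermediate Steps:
P = 15 (P = -5*(-3) = 15)
Y = 144 (Y = 12**2 = 144)
z = -593 (z = -2 + (253 - 1*844) = -2 + (253 - 844) = -2 - 591 = -593)
(Y/P + 4/M(0))*z = (144/15 + 4/(-2 - 1*0))*(-593) = (144*(1/15) + 4/(-2 + 0))*(-593) = (48/5 + 4/(-2))*(-593) = (48/5 + 4*(-1/2))*(-593) = (48/5 - 2)*(-593) = (38/5)*(-593) = -22534/5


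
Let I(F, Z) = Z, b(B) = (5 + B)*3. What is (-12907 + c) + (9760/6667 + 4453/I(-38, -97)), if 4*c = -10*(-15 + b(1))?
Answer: -16761071333/1293398 ≈ -12959.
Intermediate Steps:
b(B) = 15 + 3*B
c = -15/2 (c = (-10*(-15 + (15 + 3*1)))/4 = (-10*(-15 + (15 + 3)))/4 = (-10*(-15 + 18))/4 = (-10*3)/4 = (¼)*(-30) = -15/2 ≈ -7.5000)
(-12907 + c) + (9760/6667 + 4453/I(-38, -97)) = (-12907 - 15/2) + (9760/6667 + 4453/(-97)) = -25829/2 + (9760*(1/6667) + 4453*(-1/97)) = -25829/2 + (9760/6667 - 4453/97) = -25829/2 - 28741431/646699 = -16761071333/1293398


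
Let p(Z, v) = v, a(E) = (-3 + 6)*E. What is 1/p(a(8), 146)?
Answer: 1/146 ≈ 0.0068493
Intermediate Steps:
a(E) = 3*E
1/p(a(8), 146) = 1/146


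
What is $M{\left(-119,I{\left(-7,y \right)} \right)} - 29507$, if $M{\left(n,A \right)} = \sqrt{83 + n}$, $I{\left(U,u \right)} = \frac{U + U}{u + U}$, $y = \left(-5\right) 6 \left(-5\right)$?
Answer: $-29507 + 6 i \approx -29507.0 + 6.0 i$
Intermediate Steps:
$y = 150$ ($y = \left(-30\right) \left(-5\right) = 150$)
$I{\left(U,u \right)} = \frac{2 U}{U + u}$
$M{\left(-119,I{\left(-7,y \right)} \right)} - 29507 = \sqrt{83 - 119} - 29507 = \sqrt{-36} - 29507 = 6 i - 29507 = -29507 + 6 i$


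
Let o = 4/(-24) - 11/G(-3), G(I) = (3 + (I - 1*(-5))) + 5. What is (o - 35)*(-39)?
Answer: 7072/5 ≈ 1414.4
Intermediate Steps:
G(I) = 13 + I (G(I) = (3 + (I + 5)) + 5 = (3 + (5 + I)) + 5 = (8 + I) + 5 = 13 + I)
o = -19/15 (o = 4/(-24) - 11/(13 - 3) = 4*(-1/24) - 11/10 = -1/6 - 11*1/10 = -1/6 - 11/10 = -19/15 ≈ -1.2667)
(o - 35)*(-39) = (-19/15 - 35)*(-39) = -544/15*(-39) = 7072/5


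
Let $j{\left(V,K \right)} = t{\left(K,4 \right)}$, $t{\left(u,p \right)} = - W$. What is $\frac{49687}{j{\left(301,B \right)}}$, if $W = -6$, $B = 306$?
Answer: $\frac{49687}{6} \approx 8281.2$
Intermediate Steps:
$t{\left(u,p \right)} = 6$ ($t{\left(u,p \right)} = \left(-1\right) \left(-6\right) = 6$)
$j{\left(V,K \right)} = 6$
$\frac{49687}{j{\left(301,B \right)}} = \frac{49687}{6}$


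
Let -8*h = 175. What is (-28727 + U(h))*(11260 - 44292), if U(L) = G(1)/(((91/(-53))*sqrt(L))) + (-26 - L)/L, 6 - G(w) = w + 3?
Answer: 166058206144/175 - 7002784*I*sqrt(14)/3185 ≈ 9.489e+8 - 8226.7*I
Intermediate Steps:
h = -175/8 (h = -1/8*175 = -175/8 ≈ -21.875)
G(w) = 3 - w (G(w) = 6 - (w + 3) = 6 - (3 + w) = 6 + (-3 - w) = 3 - w)
U(L) = -106/(91*sqrt(L)) + (-26 - L)/L (U(L) = (3 - 1*1)/(((91/(-53))*sqrt(L))) + (-26 - L)/L = (3 - 1)/(((91*(-1/53))*sqrt(L))) + (-26 - L)/L = 2/((-91*sqrt(L)/53)) + (-26 - L)/L = 2*(-53/(91*sqrt(L))) + (-26 - L)/L = -106/(91*sqrt(L)) + (-26 - L)/L)
(-28727 + U(h))*(11260 - 44292) = (-28727 + (-1 - 26/(-175/8) - (-212)*I*sqrt(14)/3185))*(11260 - 44292) = (-28727 + (-1 - 26*(-8/175) - (-212)*I*sqrt(14)/3185))*(-33032) = (-28727 + (-1 + 208/175 + 212*I*sqrt(14)/3185))*(-33032) = (-28727 + (33/175 + 212*I*sqrt(14)/3185))*(-33032) = (-5027192/175 + 212*I*sqrt(14)/3185)*(-33032) = 166058206144/175 - 7002784*I*sqrt(14)/3185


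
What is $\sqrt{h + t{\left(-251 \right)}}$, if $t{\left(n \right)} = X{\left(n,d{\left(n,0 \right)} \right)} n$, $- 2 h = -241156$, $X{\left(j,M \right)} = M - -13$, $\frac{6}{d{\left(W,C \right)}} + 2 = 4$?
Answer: $\sqrt{116562} \approx 341.41$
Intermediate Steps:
$d{\left(W,C \right)} = 3$ ($d{\left(W,C \right)} = \frac{6}{-2 + 4} = \frac{6}{2} = 6 \cdot \frac{1}{2} = 3$)
$X{\left(j,M \right)} = 13 + M$ ($X{\left(j,M \right)} = M + 13 = 13 + M$)
$h = 120578$ ($h = \left(- \frac{1}{2}\right) \left(-241156\right) = 120578$)
$t{\left(n \right)} = 16 n$ ($t{\left(n \right)} = \left(13 + 3\right) n = 16 n$)
$\sqrt{h + t{\left(-251 \right)}} = \sqrt{120578 + 16 \left(-251\right)} = \sqrt{120578 - 4016} = \sqrt{116562}$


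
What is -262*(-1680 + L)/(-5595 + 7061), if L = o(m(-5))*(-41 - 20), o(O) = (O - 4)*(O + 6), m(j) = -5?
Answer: 148161/733 ≈ 202.13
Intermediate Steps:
o(O) = (-4 + O)*(6 + O)
L = 549 (L = (-24 + (-5)² + 2*(-5))*(-41 - 20) = (-24 + 25 - 10)*(-61) = -9*(-61) = 549)
-262*(-1680 + L)/(-5595 + 7061) = -262*(-1680 + 549)/(-5595 + 7061) = -(-296322)/1466 = -262*(-1131/1466) = 148161/733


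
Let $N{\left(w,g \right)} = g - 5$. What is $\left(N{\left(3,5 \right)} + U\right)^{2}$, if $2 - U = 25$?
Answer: $529$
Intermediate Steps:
$N{\left(w,g \right)} = -5 + g$ ($N{\left(w,g \right)} = g - 5 = -5 + g$)
$U = -23$ ($U = 2 - 25 = -23$)
$\left(N{\left(3,5 \right)} + U\right)^{2} = \left(\left(-5 + 5\right) - 23\right)^{2} = \left(0 - 23\right)^{2} = \left(-23\right)^{2} = 529$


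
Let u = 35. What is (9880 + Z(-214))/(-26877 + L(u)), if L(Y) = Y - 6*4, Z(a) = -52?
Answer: -702/1919 ≈ -0.36582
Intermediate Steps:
L(Y) = -24 + Y (L(Y) = Y - 24 = -24 + Y)
(9880 + Z(-214))/(-26877 + L(u)) = (9880 - 52)/(-26877 + (-24 + 35)) = 9828/(-26877 + 11) = 9828/(-26866) = 9828*(-1/26866) = -702/1919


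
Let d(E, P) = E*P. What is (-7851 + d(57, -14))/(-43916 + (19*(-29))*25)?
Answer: 279/1861 ≈ 0.14992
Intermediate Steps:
(-7851 + d(57, -14))/(-43916 + (19*(-29))*25) = (-7851 + 57*(-14))/(-43916 + (19*(-29))*25) = (-7851 - 798)/(-43916 - 551*25) = -8649/(-43916 - 13775) = -8649/(-57691) = -8649*(-1/57691) = 279/1861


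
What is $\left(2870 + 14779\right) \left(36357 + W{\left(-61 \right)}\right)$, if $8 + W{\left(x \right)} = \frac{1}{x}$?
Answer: $\frac{39132915912}{61} \approx 6.4152 \cdot 10^{8}$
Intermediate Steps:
$W{\left(x \right)} = -8 + \frac{1}{x}$
$\left(2870 + 14779\right) \left(36357 + W{\left(-61 \right)}\right) = \left(2870 + 14779\right) \left(36357 - \left(8 - \frac{1}{-61}\right)\right) = 17649 \left(36357 - \frac{489}{61}\right) = 17649 \cdot \frac{2217288}{61} = \frac{39132915912}{61}$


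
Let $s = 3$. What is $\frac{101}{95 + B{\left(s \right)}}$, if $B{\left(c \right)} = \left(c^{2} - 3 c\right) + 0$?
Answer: $\frac{101}{95} \approx 1.0632$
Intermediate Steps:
$B{\left(c \right)} = c^{2} - 3 c$
$\frac{101}{95 + B{\left(s \right)}} = \frac{101}{95 + 3 \left(-3 + 3\right)} = \frac{101}{95 + 3 \cdot 0} = \frac{101}{95 + 0} = \frac{101}{95}$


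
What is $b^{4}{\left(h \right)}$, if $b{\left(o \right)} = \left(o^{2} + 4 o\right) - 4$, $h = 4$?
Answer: $614656$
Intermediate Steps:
$b{\left(o \right)} = -4 + o^{2} + 4 o$
$b^{4}{\left(h \right)} = \left(-4 + 4^{2} + 4 \cdot 4\right)^{4} = \left(-4 + 16 + 16\right)^{4} = 28^{4} = 614656$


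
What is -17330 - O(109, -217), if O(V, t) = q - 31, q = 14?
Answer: -17313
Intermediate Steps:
O(V, t) = -17 (O(V, t) = 14 - 31 = -17)
-17330 - O(109, -217) = -17330 - 1*(-17) = -17330 + 17 = -17313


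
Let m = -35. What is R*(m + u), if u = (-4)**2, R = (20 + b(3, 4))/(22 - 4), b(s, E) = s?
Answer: -437/18 ≈ -24.278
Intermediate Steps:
R = 23/18 (R = (20 + 3)/(22 - 4) = 23/18 ≈ 1.2778)
u = 16
R*(m + u) = 23*(-35 + 16)/18 = (23/18)*(-19) = -437/18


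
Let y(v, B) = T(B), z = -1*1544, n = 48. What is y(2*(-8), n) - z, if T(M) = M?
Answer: 1592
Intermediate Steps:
z = -1544
y(v, B) = B
y(2*(-8), n) - z = 48 - 1*(-1544) = 48 + 1544 = 1592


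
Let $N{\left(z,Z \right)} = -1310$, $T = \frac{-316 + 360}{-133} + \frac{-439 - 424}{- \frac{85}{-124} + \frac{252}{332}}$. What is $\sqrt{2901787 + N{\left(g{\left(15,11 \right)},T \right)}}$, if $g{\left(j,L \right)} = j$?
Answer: $\sqrt{2900477} \approx 1703.1$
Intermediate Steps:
$T = - \frac{1181959616}{1977311}$ ($T = 44 \left(- \frac{1}{133}\right) + \frac{-439 - 424}{\left(-85\right) \left(- \frac{1}{124}\right) + 252 \cdot \frac{1}{332}} = - \frac{44}{133} - \frac{863}{\frac{85}{124} + \frac{63}{83}} = - \frac{44}{133} - \frac{863}{\frac{14867}{10292}} = - \frac{44}{133} - \frac{8881996}{14867} = - \frac{1181959616}{1977311} \approx -597.76$)
$\sqrt{2901787 + N{\left(g{\left(15,11 \right)},T \right)}} = \sqrt{2901787 - 1310} = \sqrt{2900477}$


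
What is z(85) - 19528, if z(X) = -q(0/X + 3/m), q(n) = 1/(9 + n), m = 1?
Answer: -234337/12 ≈ -19528.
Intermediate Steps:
z(X) = -1/12 (z(X) = -1/(9 + (0/X + 3/1)) = -1/(9 + (0 + 3*1)) = -1/(9 + (0 + 3)) = -1/(9 + 3) = -1/12)
z(85) - 19528 = -1/12 - 19528 = -234337/12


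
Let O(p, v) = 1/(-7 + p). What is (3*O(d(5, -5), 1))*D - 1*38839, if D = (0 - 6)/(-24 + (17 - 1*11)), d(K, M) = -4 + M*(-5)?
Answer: -543745/14 ≈ -38839.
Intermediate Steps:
d(K, M) = -4 - 5*M
D = ⅓ (D = -6/(-24 + (17 - 11)) = -6/(-24 + 6) = -6/(-18) = -6*(-1/18) = ⅓ ≈ 0.33333)
(3*O(d(5, -5), 1))*D - 1*38839 = (3/(-7 + (-4 - 5*(-5))))*(⅓) - 1*38839 = (3/(-7 + (-4 + 25)))*(⅓) - 38839 = (3/(-7 + 21))*(⅓) - 38839 = (3/14)*(⅓) - 38839 = 1/14 - 38839 = -543745/14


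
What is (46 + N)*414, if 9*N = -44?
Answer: 17020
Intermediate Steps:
N = -44/9 (N = (⅑)*(-44) = -44/9 ≈ -4.8889)
(46 + N)*414 = (46 - 44/9)*414 = (370/9)*414 = 17020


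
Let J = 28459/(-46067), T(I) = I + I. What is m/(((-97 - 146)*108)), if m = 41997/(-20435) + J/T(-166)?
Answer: 641730805603/8202244021418160 ≈ 7.8238e-5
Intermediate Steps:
T(I) = 2*I
J = -28459/46067 (J = 28459*(-1/46067) = -28459/46067 ≈ -0.61777)
m = -641730805603/312537876140 (m = 41997/(-20435) - 28459/(46067*(2*(-166))) = 41997*(-1/20435) - 28459/46067/(-332) = -41997/20435 - 28459/46067*(-1/332) = -41997/20435 + 28459/15294244 = -641730805603/312537876140 ≈ -2.0533)
m/(((-97 - 146)*108)) = -641730805603*1/(108*(-97 - 146))/312537876140 = -641730805603/(312537876140*((-243*108))) = -641730805603/312537876140/(-26244) = -641730805603/312537876140*(-1/26244) = 641730805603/8202244021418160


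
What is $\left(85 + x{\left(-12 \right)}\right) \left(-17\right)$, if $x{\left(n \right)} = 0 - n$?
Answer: $-1649$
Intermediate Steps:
$x{\left(n \right)} = - n$
$\left(85 + x{\left(-12 \right)}\right) \left(-17\right) = \left(85 - -12\right) \left(-17\right) = \left(85 + 12\right) \left(-17\right) = 97 \left(-17\right) = -1649$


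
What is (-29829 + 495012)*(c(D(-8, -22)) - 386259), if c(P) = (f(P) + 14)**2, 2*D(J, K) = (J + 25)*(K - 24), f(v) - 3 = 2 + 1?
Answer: -179495047197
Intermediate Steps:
f(v) = 6 (f(v) = 3 + (2 + 1) = 3 + 3 = 6)
D(J, K) = (-24 + K)*(25 + J)/2 (D(J, K) = ((J + 25)*(K - 24))/2 = ((25 + J)*(-24 + K))/2 = ((-24 + K)*(25 + J))/2 = (-24 + K)*(25 + J)/2)
c(P) = 400 (c(P) = (6 + 14)**2 = 20**2 = 400)
(-29829 + 495012)*(c(D(-8, -22)) - 386259) = (-29829 + 495012)*(400 - 386259) = 465183*(-385859) = -179495047197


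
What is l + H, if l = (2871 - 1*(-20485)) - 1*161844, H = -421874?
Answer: -560362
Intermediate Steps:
l = -138488 (l = (2871 + 20485) - 161844 = 23356 - 161844 = -138488)
l + H = -138488 - 421874 = -560362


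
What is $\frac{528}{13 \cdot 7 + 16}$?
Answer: $\frac{528}{107} \approx 4.9346$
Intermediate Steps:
$\frac{528}{13 \cdot 7 + 16} = \frac{528}{91 + 16} = \frac{528}{107}$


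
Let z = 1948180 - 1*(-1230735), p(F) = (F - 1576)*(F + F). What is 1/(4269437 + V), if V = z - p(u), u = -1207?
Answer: 1/730190 ≈ 1.3695e-6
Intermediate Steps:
p(F) = 2*F*(-1576 + F) (p(F) = (-1576 + F)*(2*F) = 2*F*(-1576 + F))
z = 3178915 (z = 1948180 + 1230735 = 3178915)
V = -3539247 (V = 3178915 - 2*(-1207)*(-1576 - 1207) = 3178915 - 2*(-1207)*(-2783) = 3178915 - 1*6718162 = 3178915 - 6718162 = -3539247)
1/(4269437 + V) = 1/(4269437 - 3539247) = 1/730190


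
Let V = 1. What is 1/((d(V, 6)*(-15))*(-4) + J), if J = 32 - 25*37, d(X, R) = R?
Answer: -1/533 ≈ -0.0018762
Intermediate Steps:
J = -893 (J = 32 - 925 = -893)
1/((d(V, 6)*(-15))*(-4) + J) = 1/((6*(-15))*(-4) - 893) = 1/(-90*(-4) - 893) = 1/(360 - 893) = 1/(-533) = -1/533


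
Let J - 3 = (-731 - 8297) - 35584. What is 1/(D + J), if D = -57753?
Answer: -1/102362 ≈ -9.7693e-6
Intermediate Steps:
J = -44609 (J = 3 + ((-731 - 8297) - 35584) = 3 + (-9028 - 35584) = 3 - 44612 = -44609)
1/(D + J) = 1/(-57753 - 44609) = 1/(-102362) = -1/102362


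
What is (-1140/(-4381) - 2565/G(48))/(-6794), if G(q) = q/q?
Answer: 11236125/29764514 ≈ 0.37750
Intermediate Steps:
G(q) = 1
(-1140/(-4381) - 2565/G(48))/(-6794) = (-1140/(-4381) - 2565/1)/(-6794) = (-1140*(-1/4381) - 2565*1)*(-1/6794) = (1140/4381 - 2565)*(-1/6794) = -11236125/4381*(-1/6794) = 11236125/29764514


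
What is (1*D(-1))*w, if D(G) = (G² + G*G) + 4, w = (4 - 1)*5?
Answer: 90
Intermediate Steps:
w = 15 (w = 3*5 = 15)
D(G) = 4 + 2*G² (D(G) = (G² + G²) + 4 = 2*G² + 4 = 4 + 2*G²)
(1*D(-1))*w = (1*(4 + 2*(-1)²))*15 = (1*(4 + 2*1))*15 = (1*(4 + 2))*15 = (1*6)*15 = 6*15 = 90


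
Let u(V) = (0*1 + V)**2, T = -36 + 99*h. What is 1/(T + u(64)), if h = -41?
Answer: 1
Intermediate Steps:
T = -4095 (T = -36 + 99*(-41) = -36 - 4059 = -4095)
u(V) = V**2 (u(V) = (0 + V)**2 = V**2)
1/(T + u(64)) = 1/(-4095 + 64**2) = 1/(-4095 + 4096) = 1/1 = 1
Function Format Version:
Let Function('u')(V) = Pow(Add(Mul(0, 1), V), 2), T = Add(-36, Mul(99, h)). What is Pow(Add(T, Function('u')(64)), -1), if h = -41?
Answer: 1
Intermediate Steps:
T = -4095 (T = Add(-36, Mul(99, -41)) = Add(-36, -4059) = -4095)
Function('u')(V) = Pow(V, 2) (Function('u')(V) = Pow(Add(0, V), 2) = Pow(V, 2))
Pow(Add(T, Function('u')(64)), -1) = Pow(Add(-4095, Pow(64, 2)), -1) = Pow(Add(-4095, 4096), -1) = Pow(1, -1) = 1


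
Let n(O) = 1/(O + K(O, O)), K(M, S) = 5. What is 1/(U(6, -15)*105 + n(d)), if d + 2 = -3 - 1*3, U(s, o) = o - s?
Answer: -3/6616 ≈ -0.00045345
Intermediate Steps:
d = -8 (d = -2 + (-3 - 1*3) = -2 + (-3 - 3) = -2 - 6 = -8)
n(O) = 1/(5 + O) (n(O) = 1/(O + 5) = 1/(5 + O))
1/(U(6, -15)*105 + n(d)) = 1/((-15 - 1*6)*105 + 1/(5 - 8)) = 1/((-15 - 6)*105 + 1/(-3)) = 1/(-21*105 - ⅓) = 1/(-2205 - ⅓) = 1/(-6616/3) = -3/6616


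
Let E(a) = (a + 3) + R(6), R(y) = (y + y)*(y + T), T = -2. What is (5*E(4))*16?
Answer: 4400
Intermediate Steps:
R(y) = 2*y*(-2 + y) (R(y) = (y + y)*(y - 2) = (2*y)*(-2 + y) = 2*y*(-2 + y))
E(a) = 51 + a (E(a) = (a + 3) + 2*6*(-2 + 6) = (3 + a) + 2*6*4 = (3 + a) + 48 = 51 + a)
(5*E(4))*16 = (5*(51 + 4))*16 = (5*55)*16 = 275*16 = 4400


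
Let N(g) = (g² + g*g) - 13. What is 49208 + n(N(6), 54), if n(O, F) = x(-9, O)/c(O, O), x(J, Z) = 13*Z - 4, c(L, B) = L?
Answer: 2904035/59 ≈ 49221.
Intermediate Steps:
x(J, Z) = -4 + 13*Z
N(g) = -13 + 2*g² (N(g) = (g² + g²) - 13 = 2*g² - 13 = -13 + 2*g²)
n(O, F) = (-4 + 13*O)/O
49208 + n(N(6), 54) = 49208 + (13 - 4/(-13 + 2*6²)) = 49208 + (13 - 4/(-13 + 2*36)) = 49208 + (13 - 4/(-13 + 72)) = 49208 + (13 - 4/59) = 49208 + 763/59 = 2904035/59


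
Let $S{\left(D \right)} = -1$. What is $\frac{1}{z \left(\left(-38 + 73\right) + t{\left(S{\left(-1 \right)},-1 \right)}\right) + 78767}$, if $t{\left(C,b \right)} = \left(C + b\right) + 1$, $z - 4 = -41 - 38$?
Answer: $\frac{1}{76217} \approx 1.312 \cdot 10^{-5}$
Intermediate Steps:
$z = -75$ ($z = 4 - 79 = -75$)
$t{\left(C,b \right)} = 1 + C + b$
$\frac{1}{z \left(\left(-38 + 73\right) + t{\left(S{\left(-1 \right)},-1 \right)}\right) + 78767} = \frac{1}{- 75 \left(\left(-38 + 73\right) - 1\right) + 78767} = \frac{1}{- 75 \left(35 - 1\right) + 78767} = \frac{1}{\left(-75\right) 34 + 78767} = \frac{1}{-2550 + 78767} = \frac{1}{76217}$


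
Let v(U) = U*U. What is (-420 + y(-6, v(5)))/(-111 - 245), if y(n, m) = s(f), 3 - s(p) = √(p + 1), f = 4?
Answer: 417/356 + √5/356 ≈ 1.1776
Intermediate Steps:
v(U) = U²
s(p) = 3 - √(1 + p) (s(p) = 3 - √(p + 1) = 3 - √(1 + p))
y(n, m) = 3 - √5 (y(n, m) = 3 - √(1 + 4) = 3 - √5)
(-420 + y(-6, v(5)))/(-111 - 245) = (-420 + (3 - √5))/(-111 - 245) = (-417 - √5)/(-356) = (-417 - √5)*(-1/356) = 417/356 + √5/356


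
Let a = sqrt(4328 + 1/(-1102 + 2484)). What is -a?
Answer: -sqrt(8266152454)/1382 ≈ -65.788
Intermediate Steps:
a = sqrt(8266152454)/1382 (a = sqrt(4328 + 1/1382) = sqrt(5981297/1382) = sqrt(8266152454)/1382 ≈ 65.788)
-a = -sqrt(8266152454)/1382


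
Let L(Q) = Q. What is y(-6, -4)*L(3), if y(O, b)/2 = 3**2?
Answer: 54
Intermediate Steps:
y(O, b) = 18 (y(O, b) = 2*3**2 = 2*9 = 18)
y(-6, -4)*L(3) = 18*3 = 54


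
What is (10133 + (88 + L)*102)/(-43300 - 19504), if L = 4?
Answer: -19517/62804 ≈ -0.31076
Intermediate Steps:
(10133 + (88 + L)*102)/(-43300 - 19504) = (10133 + (88 + 4)*102)/(-43300 - 19504) = (10133 + 92*102)/(-62804) = (10133 + 9384)*(-1/62804) = 19517*(-1/62804) = -19517/62804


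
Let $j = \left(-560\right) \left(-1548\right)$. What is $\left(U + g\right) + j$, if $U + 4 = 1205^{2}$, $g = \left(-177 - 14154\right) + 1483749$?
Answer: $3788319$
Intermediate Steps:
$g = 1469418$ ($g = \left(-177 - 14154\right) + 1483749 = -14331 + 1483749 = 1469418$)
$j = 866880$
$U = 1452021$ ($U = -4 + 1205^{2} = -4 + 1452025 = 1452021$)
$\left(U + g\right) + j = \left(1452021 + 1469418\right) + 866880 = 2921439 + 866880 = 3788319$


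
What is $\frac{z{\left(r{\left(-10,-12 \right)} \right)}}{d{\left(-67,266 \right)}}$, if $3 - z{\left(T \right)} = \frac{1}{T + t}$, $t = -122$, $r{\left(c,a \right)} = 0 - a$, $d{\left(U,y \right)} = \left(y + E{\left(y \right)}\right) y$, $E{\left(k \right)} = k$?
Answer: $\frac{331}{15566320} \approx 2.1264 \cdot 10^{-5}$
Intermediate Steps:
$d{\left(U,y \right)} = 2 y^{2}$ ($d{\left(U,y \right)} = \left(y + y\right) y = 2 y y = 2 y^{2}$)
$r{\left(c,a \right)} = - a$
$z{\left(T \right)} = 3 - \frac{1}{-122 + T}$ ($z{\left(T \right)} = 3 - \frac{1}{T - 122} = 3 - \frac{1}{-122 + T}$)
$\frac{z{\left(r{\left(-10,-12 \right)} \right)}}{d{\left(-67,266 \right)}} = \frac{\frac{1}{-122 - -12} \left(-367 + 3 \left(\left(-1\right) \left(-12\right)\right)\right)}{2 \cdot 266^{2}} = \frac{\frac{1}{-122 + 12} \left(-367 + 3 \cdot 12\right)}{2 \cdot 70756} = \frac{\frac{1}{-110} \left(-367 + 36\right)}{141512} = \left(- \frac{1}{110}\right) \left(-331\right) \frac{1}{141512} = \frac{331}{110} \cdot \frac{1}{141512} = \frac{331}{15566320}$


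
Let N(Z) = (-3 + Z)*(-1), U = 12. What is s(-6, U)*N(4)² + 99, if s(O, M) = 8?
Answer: 107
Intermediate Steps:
N(Z) = 3 - Z
s(-6, U)*N(4)² + 99 = 8*(3 - 1*4)² + 99 = 8*(3 - 4)² + 99 = 8*(-1)² + 99 = 8*1 + 99 = 8 + 99 = 107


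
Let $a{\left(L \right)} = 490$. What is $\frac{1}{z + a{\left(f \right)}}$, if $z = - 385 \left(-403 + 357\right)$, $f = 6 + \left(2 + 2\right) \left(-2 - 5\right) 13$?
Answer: $\frac{1}{18200} \approx 5.4945 \cdot 10^{-5}$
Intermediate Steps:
$f = -358$ ($f = 6 + 4 \left(-7\right) 13 = 6 - 364 = -358$)
$z = 17710$ ($z = \left(-385\right) \left(-46\right) = 17710$)
$\frac{1}{z + a{\left(f \right)}} = \frac{1}{17710 + 490} = \frac{1}{18200}$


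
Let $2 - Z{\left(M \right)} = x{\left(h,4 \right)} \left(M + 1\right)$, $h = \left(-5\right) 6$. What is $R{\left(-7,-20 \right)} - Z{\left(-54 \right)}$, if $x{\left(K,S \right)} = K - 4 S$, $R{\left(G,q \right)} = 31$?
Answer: $2467$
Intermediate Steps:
$h = -30$
$Z{\left(M \right)} = 48 + 46 M$ ($Z{\left(M \right)} = 2 - \left(-30 - 16\right) \left(M + 1\right) = 2 - \left(-30 - 16\right) \left(1 + M\right) = 2 - - 46 \left(1 + M\right) = 2 - \left(-46 - 46 M\right) = 2 + \left(46 + 46 M\right) = 48 + 46 M$)
$R{\left(-7,-20 \right)} - Z{\left(-54 \right)} = 31 - \left(48 + 46 \left(-54\right)\right) = 31 - \left(48 - 2484\right) = 31 - -2436 = 31 + 2436 = 2467$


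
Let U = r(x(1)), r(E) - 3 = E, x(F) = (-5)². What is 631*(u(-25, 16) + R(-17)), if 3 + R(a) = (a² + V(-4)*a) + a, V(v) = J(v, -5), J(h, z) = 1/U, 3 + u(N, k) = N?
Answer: 4247261/28 ≈ 1.5169e+5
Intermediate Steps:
x(F) = 25
u(N, k) = -3 + N
r(E) = 3 + E
U = 28 (U = 3 + 25 = 28)
J(h, z) = 1/28
V(v) = 1/28
R(a) = -3 + a² + 29*a/28 (R(a) = -3 + ((a² + a/28) + a) = -3 + (a² + 29*a/28) = -3 + a² + 29*a/28)
631*(u(-25, 16) + R(-17)) = 631*((-3 - 25) + (-3 + (-17)² + (29/28)*(-17))) = 631*(-28 + (-3 + 289 - 493/28)) = 631*(-28 + 7515/28) = 631*(6731/28) = 4247261/28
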